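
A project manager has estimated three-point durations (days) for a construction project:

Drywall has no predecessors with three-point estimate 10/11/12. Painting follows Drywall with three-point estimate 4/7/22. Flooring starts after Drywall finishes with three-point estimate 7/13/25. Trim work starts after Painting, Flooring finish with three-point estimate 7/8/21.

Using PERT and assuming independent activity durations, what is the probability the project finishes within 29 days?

0.058

te_Drywall = (10 + 4·11 + 12)/6 = 66/6 = 11; σ²_Drywall = ((12−10)/6)² = 0.111
te_Painting = (4 + 4·7 + 22)/6 = 54/6 = 9; σ²_Painting = ((22−4)/6)² = 9.000
te_Flooring = (7 + 4·13 + 25)/6 = 84/6 = 14; σ²_Flooring = ((25−7)/6)² = 9.000
te_Trim work = (7 + 4·8 + 21)/6 = 60/6 = 10; σ²_Trim work = ((21−7)/6)² = 5.444

Forward pass:
ES_Drywall = 0; EF_Drywall = 11
ES_Painting = 11; EF_Painting = 11+9 = 20
ES_Flooring = 11; EF_Flooring = 11+14 = 25
ES_Trim work = max(EF_Painting=20, EF_Flooring=25) = 25; EF_Trim work = 25+10 = 35
Expected project duration μ = 35 days. Critical path: Drywall → Flooring → Trim work.

Variance along critical path = 0.111 + 9.000 + 5.444 = 14.556; σ = √14.556 = 3.815 days.
Z = (29 − 35) / 3.815 = -1.573
P(T ≤ 29) = Φ(-1.573) ≈ 0.058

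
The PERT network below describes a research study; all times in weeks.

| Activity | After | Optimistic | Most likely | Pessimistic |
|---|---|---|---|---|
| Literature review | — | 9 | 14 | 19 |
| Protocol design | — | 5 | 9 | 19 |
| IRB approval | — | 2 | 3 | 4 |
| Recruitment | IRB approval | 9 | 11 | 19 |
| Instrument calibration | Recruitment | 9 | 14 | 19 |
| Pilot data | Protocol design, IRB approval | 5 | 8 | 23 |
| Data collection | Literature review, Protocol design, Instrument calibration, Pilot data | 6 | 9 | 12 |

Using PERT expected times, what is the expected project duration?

te_Literature review = (9 + 4·14 + 19)/6 = 84/6 = 14
te_Protocol design = (5 + 4·9 + 19)/6 = 60/6 = 10
te_IRB approval = (2 + 4·3 + 4)/6 = 18/6 = 3
te_Recruitment = (9 + 4·11 + 19)/6 = 72/6 = 12
te_Instrument calibration = (9 + 4·14 + 19)/6 = 84/6 = 14
te_Pilot data = (5 + 4·8 + 23)/6 = 60/6 = 10
te_Data collection = (6 + 4·9 + 12)/6 = 54/6 = 9

Forward pass:
ES_Literature review = 0; EF_Literature review = 14
ES_Protocol design = 0; EF_Protocol design = 10
ES_IRB approval = 0; EF_IRB approval = 3
ES_Recruitment = 3; EF_Recruitment = 3+12 = 15
ES_Instrument calibration = 15; EF_Instrument calibration = 15+14 = 29
ES_Pilot data = max(EF_Protocol design=10, EF_IRB approval=3) = 10; EF_Pilot data = 10+10 = 20
ES_Data collection = max(EF_Literature review=14, EF_Protocol design=10, EF_Instrument calibration=29, EF_Pilot data=20) = 29; EF_Data collection = 29+9 = 38
Expected project duration μ = 38 weeks. Critical path: IRB approval → Recruitment → Instrument calibration → Data collection.

38 weeks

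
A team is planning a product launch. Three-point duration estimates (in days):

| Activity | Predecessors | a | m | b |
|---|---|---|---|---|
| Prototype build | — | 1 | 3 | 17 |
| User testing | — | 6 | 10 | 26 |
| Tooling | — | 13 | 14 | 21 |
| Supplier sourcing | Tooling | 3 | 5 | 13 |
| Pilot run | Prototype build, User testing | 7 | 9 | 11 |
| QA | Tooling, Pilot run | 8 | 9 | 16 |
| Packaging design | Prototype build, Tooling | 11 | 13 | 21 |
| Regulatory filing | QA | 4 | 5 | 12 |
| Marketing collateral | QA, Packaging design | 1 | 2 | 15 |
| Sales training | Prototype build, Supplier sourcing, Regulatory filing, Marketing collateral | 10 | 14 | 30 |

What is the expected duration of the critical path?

te_Prototype build = (1 + 4·3 + 17)/6 = 30/6 = 5
te_User testing = (6 + 4·10 + 26)/6 = 72/6 = 12
te_Tooling = (13 + 4·14 + 21)/6 = 90/6 = 15
te_Supplier sourcing = (3 + 4·5 + 13)/6 = 36/6 = 6
te_Pilot run = (7 + 4·9 + 11)/6 = 54/6 = 9
te_QA = (8 + 4·9 + 16)/6 = 60/6 = 10
te_Packaging design = (11 + 4·13 + 21)/6 = 84/6 = 14
te_Regulatory filing = (4 + 4·5 + 12)/6 = 36/6 = 6
te_Marketing collateral = (1 + 4·2 + 15)/6 = 24/6 = 4
te_Sales training = (10 + 4·14 + 30)/6 = 96/6 = 16

Forward pass:
ES_Prototype build = 0; EF_Prototype build = 5
ES_User testing = 0; EF_User testing = 12
ES_Tooling = 0; EF_Tooling = 15
ES_Supplier sourcing = 15; EF_Supplier sourcing = 15+6 = 21
ES_Pilot run = max(EF_Prototype build=5, EF_User testing=12) = 12; EF_Pilot run = 12+9 = 21
ES_QA = max(EF_Tooling=15, EF_Pilot run=21) = 21; EF_QA = 21+10 = 31
ES_Packaging design = max(EF_Prototype build=5, EF_Tooling=15) = 15; EF_Packaging design = 15+14 = 29
ES_Regulatory filing = 31; EF_Regulatory filing = 31+6 = 37
ES_Marketing collateral = max(EF_QA=31, EF_Packaging design=29) = 31; EF_Marketing collateral = 31+4 = 35
ES_Sales training = max(EF_Prototype build=5, EF_Supplier sourcing=21, EF_Regulatory filing=37, EF_Marketing collateral=35) = 37; EF_Sales training = 37+16 = 53
Expected project duration μ = 53 days. Critical path: User testing → Pilot run → QA → Regulatory filing → Sales training.

53 days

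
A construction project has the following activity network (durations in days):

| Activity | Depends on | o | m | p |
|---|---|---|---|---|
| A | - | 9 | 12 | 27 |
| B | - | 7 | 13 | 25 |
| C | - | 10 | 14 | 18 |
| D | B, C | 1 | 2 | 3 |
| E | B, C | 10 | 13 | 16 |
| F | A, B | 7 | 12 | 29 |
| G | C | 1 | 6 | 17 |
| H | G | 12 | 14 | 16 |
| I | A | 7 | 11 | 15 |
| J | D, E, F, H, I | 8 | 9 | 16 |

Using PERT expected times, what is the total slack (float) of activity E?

te_A = (9 + 4·12 + 27)/6 = 84/6 = 14
te_B = (7 + 4·13 + 25)/6 = 84/6 = 14
te_C = (10 + 4·14 + 18)/6 = 84/6 = 14
te_D = (1 + 4·2 + 3)/6 = 12/6 = 2
te_E = (10 + 4·13 + 16)/6 = 78/6 = 13
te_F = (7 + 4·12 + 29)/6 = 84/6 = 14
te_G = (1 + 4·6 + 17)/6 = 42/6 = 7
te_H = (12 + 4·14 + 16)/6 = 84/6 = 14
te_I = (7 + 4·11 + 15)/6 = 66/6 = 11
te_J = (8 + 4·9 + 16)/6 = 60/6 = 10

Forward pass:
ES_A = 0; EF_A = 14
ES_B = 0; EF_B = 14
ES_C = 0; EF_C = 14
ES_D = max(EF_B=14, EF_C=14) = 14; EF_D = 14+2 = 16
ES_E = max(EF_B=14, EF_C=14) = 14; EF_E = 14+13 = 27
ES_F = max(EF_A=14, EF_B=14) = 14; EF_F = 14+14 = 28
ES_G = 14; EF_G = 14+7 = 21
ES_H = 21; EF_H = 21+14 = 35
ES_I = 14; EF_I = 14+11 = 25
ES_J = max(EF_D=16, EF_E=27, EF_F=28, EF_H=35, EF_I=25) = 35; EF_J = 35+10 = 45
Expected project duration μ = 45 days. Critical path: C → G → H → J.

Backward pass:
LF_J = 45; LS_J = 45−10 = 35
LF_I = LS_J = 35; LS_I = 35−11 = 24
LF_H = LS_J = 35; LS_H = 35−14 = 21
LF_G = LS_H = 21; LS_G = 21−7 = 14
LF_F = LS_J = 35; LS_F = 35−14 = 21
LF_E = LS_J = 35; LS_E = 35−13 = 22
LF_D = LS_J = 35; LS_D = 35−2 = 33
LF_C = min(LS_D=33, LS_E=22, LS_G=14) = 14; LS_C = 14−14 = 0
LF_B = min(LS_D=33, LS_E=22, LS_F=21) = 21; LS_B = 21−14 = 7
LF_A = min(LS_F=21, LS_I=24) = 21; LS_A = 21−14 = 7
Slack_E = LS_E − ES_E = 22 − 14 = 8

8 days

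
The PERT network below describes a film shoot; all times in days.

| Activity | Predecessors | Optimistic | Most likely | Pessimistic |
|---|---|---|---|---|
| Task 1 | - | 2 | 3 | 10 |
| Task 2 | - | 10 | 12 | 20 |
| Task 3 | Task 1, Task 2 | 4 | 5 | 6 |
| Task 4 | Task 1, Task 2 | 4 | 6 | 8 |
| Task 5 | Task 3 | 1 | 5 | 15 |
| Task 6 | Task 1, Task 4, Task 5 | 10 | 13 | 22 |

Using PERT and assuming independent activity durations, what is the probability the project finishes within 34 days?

0.127

te_Task 1 = (2 + 4·3 + 10)/6 = 24/6 = 4; σ²_Task 1 = ((10−2)/6)² = 1.778
te_Task 2 = (10 + 4·12 + 20)/6 = 78/6 = 13; σ²_Task 2 = ((20−10)/6)² = 2.778
te_Task 3 = (4 + 4·5 + 6)/6 = 30/6 = 5; σ²_Task 3 = ((6−4)/6)² = 0.111
te_Task 4 = (4 + 4·6 + 8)/6 = 36/6 = 6; σ²_Task 4 = ((8−4)/6)² = 0.444
te_Task 5 = (1 + 4·5 + 15)/6 = 36/6 = 6; σ²_Task 5 = ((15−1)/6)² = 5.444
te_Task 6 = (10 + 4·13 + 22)/6 = 84/6 = 14; σ²_Task 6 = ((22−10)/6)² = 4.000

Forward pass:
ES_Task 1 = 0; EF_Task 1 = 4
ES_Task 2 = 0; EF_Task 2 = 13
ES_Task 3 = max(EF_Task 1=4, EF_Task 2=13) = 13; EF_Task 3 = 13+5 = 18
ES_Task 4 = max(EF_Task 1=4, EF_Task 2=13) = 13; EF_Task 4 = 13+6 = 19
ES_Task 5 = 18; EF_Task 5 = 18+6 = 24
ES_Task 6 = max(EF_Task 1=4, EF_Task 4=19, EF_Task 5=24) = 24; EF_Task 6 = 24+14 = 38
Expected project duration μ = 38 days. Critical path: Task 2 → Task 3 → Task 5 → Task 6.

Variance along critical path = 2.778 + 0.111 + 5.444 + 4.000 = 12.333; σ = √12.333 = 3.512 days.
Z = (34 − 38) / 3.512 = -1.139
P(T ≤ 34) = Φ(-1.139) ≈ 0.127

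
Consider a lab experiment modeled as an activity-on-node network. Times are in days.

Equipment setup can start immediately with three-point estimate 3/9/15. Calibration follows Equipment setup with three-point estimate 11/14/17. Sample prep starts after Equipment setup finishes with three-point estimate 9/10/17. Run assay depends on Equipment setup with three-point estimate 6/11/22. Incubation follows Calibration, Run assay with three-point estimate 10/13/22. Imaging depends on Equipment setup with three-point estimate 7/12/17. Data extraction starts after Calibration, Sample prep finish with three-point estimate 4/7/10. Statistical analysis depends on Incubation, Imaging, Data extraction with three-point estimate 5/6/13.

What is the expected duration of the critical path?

44 days

te_Equipment setup = (3 + 4·9 + 15)/6 = 54/6 = 9
te_Calibration = (11 + 4·14 + 17)/6 = 84/6 = 14
te_Sample prep = (9 + 4·10 + 17)/6 = 66/6 = 11
te_Run assay = (6 + 4·11 + 22)/6 = 72/6 = 12
te_Incubation = (10 + 4·13 + 22)/6 = 84/6 = 14
te_Imaging = (7 + 4·12 + 17)/6 = 72/6 = 12
te_Data extraction = (4 + 4·7 + 10)/6 = 42/6 = 7
te_Statistical analysis = (5 + 4·6 + 13)/6 = 42/6 = 7

Forward pass:
ES_Equipment setup = 0; EF_Equipment setup = 9
ES_Calibration = 9; EF_Calibration = 9+14 = 23
ES_Sample prep = 9; EF_Sample prep = 9+11 = 20
ES_Run assay = 9; EF_Run assay = 9+12 = 21
ES_Incubation = max(EF_Calibration=23, EF_Run assay=21) = 23; EF_Incubation = 23+14 = 37
ES_Imaging = 9; EF_Imaging = 9+12 = 21
ES_Data extraction = max(EF_Calibration=23, EF_Sample prep=20) = 23; EF_Data extraction = 23+7 = 30
ES_Statistical analysis = max(EF_Incubation=37, EF_Imaging=21, EF_Data extraction=30) = 37; EF_Statistical analysis = 37+7 = 44
Expected project duration μ = 44 days. Critical path: Equipment setup → Calibration → Incubation → Statistical analysis.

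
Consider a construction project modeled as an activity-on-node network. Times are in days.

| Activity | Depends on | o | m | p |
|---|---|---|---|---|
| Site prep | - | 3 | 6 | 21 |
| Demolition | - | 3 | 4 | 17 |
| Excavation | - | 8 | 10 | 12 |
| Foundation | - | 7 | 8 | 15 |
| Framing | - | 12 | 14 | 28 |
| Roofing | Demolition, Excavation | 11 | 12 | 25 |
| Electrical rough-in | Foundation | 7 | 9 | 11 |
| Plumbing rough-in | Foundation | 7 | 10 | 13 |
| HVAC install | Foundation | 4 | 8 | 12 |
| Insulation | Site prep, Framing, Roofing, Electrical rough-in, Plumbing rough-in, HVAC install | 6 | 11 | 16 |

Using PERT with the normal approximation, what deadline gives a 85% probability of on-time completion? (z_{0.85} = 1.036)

38.0 days

te_Site prep = (3 + 4·6 + 21)/6 = 48/6 = 8; σ²_Site prep = ((21−3)/6)² = 9.000
te_Demolition = (3 + 4·4 + 17)/6 = 36/6 = 6; σ²_Demolition = ((17−3)/6)² = 5.444
te_Excavation = (8 + 4·10 + 12)/6 = 60/6 = 10; σ²_Excavation = ((12−8)/6)² = 0.444
te_Foundation = (7 + 4·8 + 15)/6 = 54/6 = 9; σ²_Foundation = ((15−7)/6)² = 1.778
te_Framing = (12 + 4·14 + 28)/6 = 96/6 = 16; σ²_Framing = ((28−12)/6)² = 7.111
te_Roofing = (11 + 4·12 + 25)/6 = 84/6 = 14; σ²_Roofing = ((25−11)/6)² = 5.444
te_Electrical rough-in = (7 + 4·9 + 11)/6 = 54/6 = 9; σ²_Electrical rough-in = ((11−7)/6)² = 0.444
te_Plumbing rough-in = (7 + 4·10 + 13)/6 = 60/6 = 10; σ²_Plumbing rough-in = ((13−7)/6)² = 1.000
te_HVAC install = (4 + 4·8 + 12)/6 = 48/6 = 8; σ²_HVAC install = ((12−4)/6)² = 1.778
te_Insulation = (6 + 4·11 + 16)/6 = 66/6 = 11; σ²_Insulation = ((16−6)/6)² = 2.778

Forward pass:
ES_Site prep = 0; EF_Site prep = 8
ES_Demolition = 0; EF_Demolition = 6
ES_Excavation = 0; EF_Excavation = 10
ES_Foundation = 0; EF_Foundation = 9
ES_Framing = 0; EF_Framing = 16
ES_Roofing = max(EF_Demolition=6, EF_Excavation=10) = 10; EF_Roofing = 10+14 = 24
ES_Electrical rough-in = 9; EF_Electrical rough-in = 9+9 = 18
ES_Plumbing rough-in = 9; EF_Plumbing rough-in = 9+10 = 19
ES_HVAC install = 9; EF_HVAC install = 9+8 = 17
ES_Insulation = max(EF_Site prep=8, EF_Framing=16, EF_Roofing=24, EF_Electrical rough-in=18, EF_Plumbing rough-in=19, EF_HVAC install=17) = 24; EF_Insulation = 24+11 = 35
Expected project duration μ = 35 days. Critical path: Excavation → Roofing → Insulation.

Variance along critical path = 0.444 + 5.444 + 2.778 = 8.667; σ = 2.944 days.
D = μ + z·σ = 35 + 1.036·2.944 = 38.0 days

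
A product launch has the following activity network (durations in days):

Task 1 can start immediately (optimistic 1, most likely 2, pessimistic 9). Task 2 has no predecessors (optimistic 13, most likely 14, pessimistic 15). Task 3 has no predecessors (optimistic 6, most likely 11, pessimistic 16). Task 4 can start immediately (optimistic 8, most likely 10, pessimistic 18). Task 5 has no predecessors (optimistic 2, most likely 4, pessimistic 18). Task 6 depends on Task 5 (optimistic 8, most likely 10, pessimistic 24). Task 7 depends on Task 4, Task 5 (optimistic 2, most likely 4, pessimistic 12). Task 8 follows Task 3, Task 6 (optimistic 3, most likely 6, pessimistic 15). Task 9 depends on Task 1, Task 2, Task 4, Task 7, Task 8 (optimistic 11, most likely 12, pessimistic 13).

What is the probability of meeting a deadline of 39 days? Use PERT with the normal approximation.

te_Task 1 = (1 + 4·2 + 9)/6 = 18/6 = 3; σ²_Task 1 = ((9−1)/6)² = 1.778
te_Task 2 = (13 + 4·14 + 15)/6 = 84/6 = 14; σ²_Task 2 = ((15−13)/6)² = 0.111
te_Task 3 = (6 + 4·11 + 16)/6 = 66/6 = 11; σ²_Task 3 = ((16−6)/6)² = 2.778
te_Task 4 = (8 + 4·10 + 18)/6 = 66/6 = 11; σ²_Task 4 = ((18−8)/6)² = 2.778
te_Task 5 = (2 + 4·4 + 18)/6 = 36/6 = 6; σ²_Task 5 = ((18−2)/6)² = 7.111
te_Task 6 = (8 + 4·10 + 24)/6 = 72/6 = 12; σ²_Task 6 = ((24−8)/6)² = 7.111
te_Task 7 = (2 + 4·4 + 12)/6 = 30/6 = 5; σ²_Task 7 = ((12−2)/6)² = 2.778
te_Task 8 = (3 + 4·6 + 15)/6 = 42/6 = 7; σ²_Task 8 = ((15−3)/6)² = 4.000
te_Task 9 = (11 + 4·12 + 13)/6 = 72/6 = 12; σ²_Task 9 = ((13−11)/6)² = 0.111

Forward pass:
ES_Task 1 = 0; EF_Task 1 = 3
ES_Task 2 = 0; EF_Task 2 = 14
ES_Task 3 = 0; EF_Task 3 = 11
ES_Task 4 = 0; EF_Task 4 = 11
ES_Task 5 = 0; EF_Task 5 = 6
ES_Task 6 = 6; EF_Task 6 = 6+12 = 18
ES_Task 7 = max(EF_Task 4=11, EF_Task 5=6) = 11; EF_Task 7 = 11+5 = 16
ES_Task 8 = max(EF_Task 3=11, EF_Task 6=18) = 18; EF_Task 8 = 18+7 = 25
ES_Task 9 = max(EF_Task 1=3, EF_Task 2=14, EF_Task 4=11, EF_Task 7=16, EF_Task 8=25) = 25; EF_Task 9 = 25+12 = 37
Expected project duration μ = 37 days. Critical path: Task 5 → Task 6 → Task 8 → Task 9.

Variance along critical path = 7.111 + 7.111 + 4.000 + 0.111 = 18.333; σ = √18.333 = 4.282 days.
Z = (39 − 37) / 4.282 = 0.467
P(T ≤ 39) = Φ(0.467) ≈ 0.680

0.680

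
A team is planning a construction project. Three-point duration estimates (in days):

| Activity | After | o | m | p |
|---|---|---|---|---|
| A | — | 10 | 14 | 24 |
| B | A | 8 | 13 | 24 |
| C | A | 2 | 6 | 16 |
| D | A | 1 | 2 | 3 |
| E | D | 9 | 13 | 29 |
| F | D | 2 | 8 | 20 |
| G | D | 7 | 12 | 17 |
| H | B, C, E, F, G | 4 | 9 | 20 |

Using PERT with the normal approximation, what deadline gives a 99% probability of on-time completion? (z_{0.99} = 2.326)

53.3 days

te_A = (10 + 4·14 + 24)/6 = 90/6 = 15; σ²_A = ((24−10)/6)² = 5.444
te_B = (8 + 4·13 + 24)/6 = 84/6 = 14; σ²_B = ((24−8)/6)² = 7.111
te_C = (2 + 4·6 + 16)/6 = 42/6 = 7; σ²_C = ((16−2)/6)² = 5.444
te_D = (1 + 4·2 + 3)/6 = 12/6 = 2; σ²_D = ((3−1)/6)² = 0.111
te_E = (9 + 4·13 + 29)/6 = 90/6 = 15; σ²_E = ((29−9)/6)² = 11.111
te_F = (2 + 4·8 + 20)/6 = 54/6 = 9; σ²_F = ((20−2)/6)² = 9.000
te_G = (7 + 4·12 + 17)/6 = 72/6 = 12; σ²_G = ((17−7)/6)² = 2.778
te_H = (4 + 4·9 + 20)/6 = 60/6 = 10; σ²_H = ((20−4)/6)² = 7.111

Forward pass:
ES_A = 0; EF_A = 15
ES_B = 15; EF_B = 15+14 = 29
ES_C = 15; EF_C = 15+7 = 22
ES_D = 15; EF_D = 15+2 = 17
ES_E = 17; EF_E = 17+15 = 32
ES_F = 17; EF_F = 17+9 = 26
ES_G = 17; EF_G = 17+12 = 29
ES_H = max(EF_B=29, EF_C=22, EF_E=32, EF_F=26, EF_G=29) = 32; EF_H = 32+10 = 42
Expected project duration μ = 42 days. Critical path: A → D → E → H.

Variance along critical path = 5.444 + 0.111 + 11.111 + 7.111 = 23.778; σ = 4.876 days.
D = μ + z·σ = 42 + 2.326·4.876 = 53.3 days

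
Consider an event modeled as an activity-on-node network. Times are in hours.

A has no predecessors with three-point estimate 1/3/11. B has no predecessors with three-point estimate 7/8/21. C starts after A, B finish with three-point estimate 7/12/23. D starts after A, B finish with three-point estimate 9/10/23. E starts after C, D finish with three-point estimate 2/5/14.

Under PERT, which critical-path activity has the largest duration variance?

te_A = (1 + 4·3 + 11)/6 = 24/6 = 4; σ²_A = ((11−1)/6)² = 2.778
te_B = (7 + 4·8 + 21)/6 = 60/6 = 10; σ²_B = ((21−7)/6)² = 5.444
te_C = (7 + 4·12 + 23)/6 = 78/6 = 13; σ²_C = ((23−7)/6)² = 7.111
te_D = (9 + 4·10 + 23)/6 = 72/6 = 12; σ²_D = ((23−9)/6)² = 5.444
te_E = (2 + 4·5 + 14)/6 = 36/6 = 6; σ²_E = ((14−2)/6)² = 4.000

Forward pass:
ES_A = 0; EF_A = 4
ES_B = 0; EF_B = 10
ES_C = max(EF_A=4, EF_B=10) = 10; EF_C = 10+13 = 23
ES_D = max(EF_A=4, EF_B=10) = 10; EF_D = 10+12 = 22
ES_E = max(EF_C=23, EF_D=22) = 23; EF_E = 23+6 = 29
Expected project duration μ = 29 hours. Critical path: B → C → E.

Variances on critical path: σ²_B=5.444, σ²_C=7.111, σ²_E=4.000.
Largest is σ²_C = 7.111.

C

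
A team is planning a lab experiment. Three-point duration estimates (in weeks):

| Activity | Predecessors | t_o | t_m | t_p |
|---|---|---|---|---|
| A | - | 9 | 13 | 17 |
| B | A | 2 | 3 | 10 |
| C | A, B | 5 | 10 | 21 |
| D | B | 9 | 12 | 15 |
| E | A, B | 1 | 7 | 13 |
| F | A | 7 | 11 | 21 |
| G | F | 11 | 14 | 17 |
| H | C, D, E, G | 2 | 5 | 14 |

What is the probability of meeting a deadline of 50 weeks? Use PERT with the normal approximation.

te_A = (9 + 4·13 + 17)/6 = 78/6 = 13; σ²_A = ((17−9)/6)² = 1.778
te_B = (2 + 4·3 + 10)/6 = 24/6 = 4; σ²_B = ((10−2)/6)² = 1.778
te_C = (5 + 4·10 + 21)/6 = 66/6 = 11; σ²_C = ((21−5)/6)² = 7.111
te_D = (9 + 4·12 + 15)/6 = 72/6 = 12; σ²_D = ((15−9)/6)² = 1.000
te_E = (1 + 4·7 + 13)/6 = 42/6 = 7; σ²_E = ((13−1)/6)² = 4.000
te_F = (7 + 4·11 + 21)/6 = 72/6 = 12; σ²_F = ((21−7)/6)² = 5.444
te_G = (11 + 4·14 + 17)/6 = 84/6 = 14; σ²_G = ((17−11)/6)² = 1.000
te_H = (2 + 4·5 + 14)/6 = 36/6 = 6; σ²_H = ((14−2)/6)² = 4.000

Forward pass:
ES_A = 0; EF_A = 13
ES_B = 13; EF_B = 13+4 = 17
ES_C = max(EF_A=13, EF_B=17) = 17; EF_C = 17+11 = 28
ES_D = 17; EF_D = 17+12 = 29
ES_E = max(EF_A=13, EF_B=17) = 17; EF_E = 17+7 = 24
ES_F = 13; EF_F = 13+12 = 25
ES_G = 25; EF_G = 25+14 = 39
ES_H = max(EF_C=28, EF_D=29, EF_E=24, EF_G=39) = 39; EF_H = 39+6 = 45
Expected project duration μ = 45 weeks. Critical path: A → F → G → H.

Variance along critical path = 1.778 + 5.444 + 1.000 + 4.000 = 12.222; σ = √12.222 = 3.496 weeks.
Z = (50 − 45) / 3.496 = 1.430
P(T ≤ 50) = Φ(1.430) ≈ 0.924

0.924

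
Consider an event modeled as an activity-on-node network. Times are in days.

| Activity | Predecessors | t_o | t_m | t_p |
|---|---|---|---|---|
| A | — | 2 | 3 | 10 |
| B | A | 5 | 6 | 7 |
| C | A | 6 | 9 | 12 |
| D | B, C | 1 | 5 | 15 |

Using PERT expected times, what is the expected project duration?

te_A = (2 + 4·3 + 10)/6 = 24/6 = 4
te_B = (5 + 4·6 + 7)/6 = 36/6 = 6
te_C = (6 + 4·9 + 12)/6 = 54/6 = 9
te_D = (1 + 4·5 + 15)/6 = 36/6 = 6

Forward pass:
ES_A = 0; EF_A = 4
ES_B = 4; EF_B = 4+6 = 10
ES_C = 4; EF_C = 4+9 = 13
ES_D = max(EF_B=10, EF_C=13) = 13; EF_D = 13+6 = 19
Expected project duration μ = 19 days. Critical path: A → C → D.

19 days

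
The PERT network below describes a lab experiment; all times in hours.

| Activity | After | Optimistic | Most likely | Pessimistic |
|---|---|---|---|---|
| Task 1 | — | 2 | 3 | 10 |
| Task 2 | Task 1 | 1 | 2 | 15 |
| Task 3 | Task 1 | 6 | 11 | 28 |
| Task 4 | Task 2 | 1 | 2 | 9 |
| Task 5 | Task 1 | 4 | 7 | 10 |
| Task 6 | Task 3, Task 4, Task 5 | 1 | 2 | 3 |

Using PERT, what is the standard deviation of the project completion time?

te_Task 1 = (2 + 4·3 + 10)/6 = 24/6 = 4; σ²_Task 1 = ((10−2)/6)² = 1.778
te_Task 2 = (1 + 4·2 + 15)/6 = 24/6 = 4; σ²_Task 2 = ((15−1)/6)² = 5.444
te_Task 3 = (6 + 4·11 + 28)/6 = 78/6 = 13; σ²_Task 3 = ((28−6)/6)² = 13.444
te_Task 4 = (1 + 4·2 + 9)/6 = 18/6 = 3; σ²_Task 4 = ((9−1)/6)² = 1.778
te_Task 5 = (4 + 4·7 + 10)/6 = 42/6 = 7; σ²_Task 5 = ((10−4)/6)² = 1.000
te_Task 6 = (1 + 4·2 + 3)/6 = 12/6 = 2; σ²_Task 6 = ((3−1)/6)² = 0.111

Forward pass:
ES_Task 1 = 0; EF_Task 1 = 4
ES_Task 2 = 4; EF_Task 2 = 4+4 = 8
ES_Task 3 = 4; EF_Task 3 = 4+13 = 17
ES_Task 4 = 8; EF_Task 4 = 8+3 = 11
ES_Task 5 = 4; EF_Task 5 = 4+7 = 11
ES_Task 6 = max(EF_Task 3=17, EF_Task 4=11, EF_Task 5=11) = 17; EF_Task 6 = 17+2 = 19
Expected project duration μ = 19 hours. Critical path: Task 1 → Task 3 → Task 6.

Variance along critical path = 1.778 + 13.444 + 0.111 = 15.333
σ = √15.333 = 3.916 hours

3.92 hours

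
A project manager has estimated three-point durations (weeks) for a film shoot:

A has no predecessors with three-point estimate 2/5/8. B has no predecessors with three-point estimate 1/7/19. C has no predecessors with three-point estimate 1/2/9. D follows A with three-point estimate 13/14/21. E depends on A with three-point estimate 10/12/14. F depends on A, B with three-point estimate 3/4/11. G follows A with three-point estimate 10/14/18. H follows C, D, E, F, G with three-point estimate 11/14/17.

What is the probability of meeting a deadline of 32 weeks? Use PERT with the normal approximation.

0.152

te_A = (2 + 4·5 + 8)/6 = 30/6 = 5; σ²_A = ((8−2)/6)² = 1.000
te_B = (1 + 4·7 + 19)/6 = 48/6 = 8; σ²_B = ((19−1)/6)² = 9.000
te_C = (1 + 4·2 + 9)/6 = 18/6 = 3; σ²_C = ((9−1)/6)² = 1.778
te_D = (13 + 4·14 + 21)/6 = 90/6 = 15; σ²_D = ((21−13)/6)² = 1.778
te_E = (10 + 4·12 + 14)/6 = 72/6 = 12; σ²_E = ((14−10)/6)² = 0.444
te_F = (3 + 4·4 + 11)/6 = 30/6 = 5; σ²_F = ((11−3)/6)² = 1.778
te_G = (10 + 4·14 + 18)/6 = 84/6 = 14; σ²_G = ((18−10)/6)² = 1.778
te_H = (11 + 4·14 + 17)/6 = 84/6 = 14; σ²_H = ((17−11)/6)² = 1.000

Forward pass:
ES_A = 0; EF_A = 5
ES_B = 0; EF_B = 8
ES_C = 0; EF_C = 3
ES_D = 5; EF_D = 5+15 = 20
ES_E = 5; EF_E = 5+12 = 17
ES_F = max(EF_A=5, EF_B=8) = 8; EF_F = 8+5 = 13
ES_G = 5; EF_G = 5+14 = 19
ES_H = max(EF_C=3, EF_D=20, EF_E=17, EF_F=13, EF_G=19) = 20; EF_H = 20+14 = 34
Expected project duration μ = 34 weeks. Critical path: A → D → H.

Variance along critical path = 1.000 + 1.778 + 1.000 = 3.778; σ = √3.778 = 1.944 weeks.
Z = (32 − 34) / 1.944 = -1.029
P(T ≤ 32) = Φ(-1.029) ≈ 0.152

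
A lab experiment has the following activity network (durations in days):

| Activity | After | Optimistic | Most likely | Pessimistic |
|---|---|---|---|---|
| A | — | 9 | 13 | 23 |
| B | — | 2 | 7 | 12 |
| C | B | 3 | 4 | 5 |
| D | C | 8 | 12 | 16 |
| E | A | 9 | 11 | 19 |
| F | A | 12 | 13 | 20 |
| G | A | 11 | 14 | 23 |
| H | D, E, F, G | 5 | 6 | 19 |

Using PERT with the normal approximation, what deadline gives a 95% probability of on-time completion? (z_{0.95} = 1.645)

43.3 days

te_A = (9 + 4·13 + 23)/6 = 84/6 = 14; σ²_A = ((23−9)/6)² = 5.444
te_B = (2 + 4·7 + 12)/6 = 42/6 = 7; σ²_B = ((12−2)/6)² = 2.778
te_C = (3 + 4·4 + 5)/6 = 24/6 = 4; σ²_C = ((5−3)/6)² = 0.111
te_D = (8 + 4·12 + 16)/6 = 72/6 = 12; σ²_D = ((16−8)/6)² = 1.778
te_E = (9 + 4·11 + 19)/6 = 72/6 = 12; σ²_E = ((19−9)/6)² = 2.778
te_F = (12 + 4·13 + 20)/6 = 84/6 = 14; σ²_F = ((20−12)/6)² = 1.778
te_G = (11 + 4·14 + 23)/6 = 90/6 = 15; σ²_G = ((23−11)/6)² = 4.000
te_H = (5 + 4·6 + 19)/6 = 48/6 = 8; σ²_H = ((19−5)/6)² = 5.444

Forward pass:
ES_A = 0; EF_A = 14
ES_B = 0; EF_B = 7
ES_C = 7; EF_C = 7+4 = 11
ES_D = 11; EF_D = 11+12 = 23
ES_E = 14; EF_E = 14+12 = 26
ES_F = 14; EF_F = 14+14 = 28
ES_G = 14; EF_G = 14+15 = 29
ES_H = max(EF_D=23, EF_E=26, EF_F=28, EF_G=29) = 29; EF_H = 29+8 = 37
Expected project duration μ = 37 days. Critical path: A → G → H.

Variance along critical path = 5.444 + 4.000 + 5.444 = 14.889; σ = 3.859 days.
D = μ + z·σ = 37 + 1.645·3.859 = 43.3 days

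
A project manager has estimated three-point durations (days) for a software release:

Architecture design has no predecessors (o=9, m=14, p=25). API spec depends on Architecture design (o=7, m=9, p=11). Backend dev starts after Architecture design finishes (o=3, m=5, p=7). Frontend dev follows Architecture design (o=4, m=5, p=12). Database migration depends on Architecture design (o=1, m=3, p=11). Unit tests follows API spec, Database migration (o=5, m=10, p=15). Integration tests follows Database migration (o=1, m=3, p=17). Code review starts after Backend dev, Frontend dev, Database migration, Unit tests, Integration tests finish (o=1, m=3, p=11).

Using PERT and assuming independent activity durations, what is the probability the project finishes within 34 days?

te_Architecture design = (9 + 4·14 + 25)/6 = 90/6 = 15; σ²_Architecture design = ((25−9)/6)² = 7.111
te_API spec = (7 + 4·9 + 11)/6 = 54/6 = 9; σ²_API spec = ((11−7)/6)² = 0.444
te_Backend dev = (3 + 4·5 + 7)/6 = 30/6 = 5; σ²_Backend dev = ((7−3)/6)² = 0.444
te_Frontend dev = (4 + 4·5 + 12)/6 = 36/6 = 6; σ²_Frontend dev = ((12−4)/6)² = 1.778
te_Database migration = (1 + 4·3 + 11)/6 = 24/6 = 4; σ²_Database migration = ((11−1)/6)² = 2.778
te_Unit tests = (5 + 4·10 + 15)/6 = 60/6 = 10; σ²_Unit tests = ((15−5)/6)² = 2.778
te_Integration tests = (1 + 4·3 + 17)/6 = 30/6 = 5; σ²_Integration tests = ((17−1)/6)² = 7.111
te_Code review = (1 + 4·3 + 11)/6 = 24/6 = 4; σ²_Code review = ((11−1)/6)² = 2.778

Forward pass:
ES_Architecture design = 0; EF_Architecture design = 15
ES_API spec = 15; EF_API spec = 15+9 = 24
ES_Backend dev = 15; EF_Backend dev = 15+5 = 20
ES_Frontend dev = 15; EF_Frontend dev = 15+6 = 21
ES_Database migration = 15; EF_Database migration = 15+4 = 19
ES_Unit tests = max(EF_API spec=24, EF_Database migration=19) = 24; EF_Unit tests = 24+10 = 34
ES_Integration tests = 19; EF_Integration tests = 19+5 = 24
ES_Code review = max(EF_Backend dev=20, EF_Frontend dev=21, EF_Database migration=19, EF_Unit tests=34, EF_Integration tests=24) = 34; EF_Code review = 34+4 = 38
Expected project duration μ = 38 days. Critical path: Architecture design → API spec → Unit tests → Code review.

Variance along critical path = 7.111 + 0.444 + 2.778 + 2.778 = 13.111; σ = √13.111 = 3.621 days.
Z = (34 − 38) / 3.621 = -1.105
P(T ≤ 34) = Φ(-1.105) ≈ 0.135

0.135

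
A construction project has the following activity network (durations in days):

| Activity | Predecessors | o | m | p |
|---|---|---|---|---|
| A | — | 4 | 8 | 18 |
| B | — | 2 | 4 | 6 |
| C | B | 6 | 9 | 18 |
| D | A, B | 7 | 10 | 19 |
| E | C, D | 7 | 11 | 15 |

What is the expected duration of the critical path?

te_A = (4 + 4·8 + 18)/6 = 54/6 = 9
te_B = (2 + 4·4 + 6)/6 = 24/6 = 4
te_C = (6 + 4·9 + 18)/6 = 60/6 = 10
te_D = (7 + 4·10 + 19)/6 = 66/6 = 11
te_E = (7 + 4·11 + 15)/6 = 66/6 = 11

Forward pass:
ES_A = 0; EF_A = 9
ES_B = 0; EF_B = 4
ES_C = 4; EF_C = 4+10 = 14
ES_D = max(EF_A=9, EF_B=4) = 9; EF_D = 9+11 = 20
ES_E = max(EF_C=14, EF_D=20) = 20; EF_E = 20+11 = 31
Expected project duration μ = 31 days. Critical path: A → D → E.

31 days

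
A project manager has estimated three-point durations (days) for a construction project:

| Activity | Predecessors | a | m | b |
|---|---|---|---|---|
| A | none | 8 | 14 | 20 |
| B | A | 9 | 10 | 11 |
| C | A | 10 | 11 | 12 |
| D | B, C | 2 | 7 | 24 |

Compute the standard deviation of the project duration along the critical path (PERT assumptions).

te_A = (8 + 4·14 + 20)/6 = 84/6 = 14; σ²_A = ((20−8)/6)² = 4.000
te_B = (9 + 4·10 + 11)/6 = 60/6 = 10; σ²_B = ((11−9)/6)² = 0.111
te_C = (10 + 4·11 + 12)/6 = 66/6 = 11; σ²_C = ((12−10)/6)² = 0.111
te_D = (2 + 4·7 + 24)/6 = 54/6 = 9; σ²_D = ((24−2)/6)² = 13.444

Forward pass:
ES_A = 0; EF_A = 14
ES_B = 14; EF_B = 14+10 = 24
ES_C = 14; EF_C = 14+11 = 25
ES_D = max(EF_B=24, EF_C=25) = 25; EF_D = 25+9 = 34
Expected project duration μ = 34 days. Critical path: A → C → D.

Variance along critical path = 4.000 + 0.111 + 13.444 = 17.556
σ = √17.556 = 4.190 days

4.19 days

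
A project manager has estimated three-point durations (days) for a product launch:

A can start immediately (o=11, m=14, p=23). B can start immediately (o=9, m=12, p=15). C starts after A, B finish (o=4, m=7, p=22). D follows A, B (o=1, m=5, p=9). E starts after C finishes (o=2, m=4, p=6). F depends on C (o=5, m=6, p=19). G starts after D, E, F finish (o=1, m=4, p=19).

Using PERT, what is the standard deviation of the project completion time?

te_A = (11 + 4·14 + 23)/6 = 90/6 = 15; σ²_A = ((23−11)/6)² = 4.000
te_B = (9 + 4·12 + 15)/6 = 72/6 = 12; σ²_B = ((15−9)/6)² = 1.000
te_C = (4 + 4·7 + 22)/6 = 54/6 = 9; σ²_C = ((22−4)/6)² = 9.000
te_D = (1 + 4·5 + 9)/6 = 30/6 = 5; σ²_D = ((9−1)/6)² = 1.778
te_E = (2 + 4·4 + 6)/6 = 24/6 = 4; σ²_E = ((6−2)/6)² = 0.444
te_F = (5 + 4·6 + 19)/6 = 48/6 = 8; σ²_F = ((19−5)/6)² = 5.444
te_G = (1 + 4·4 + 19)/6 = 36/6 = 6; σ²_G = ((19−1)/6)² = 9.000

Forward pass:
ES_A = 0; EF_A = 15
ES_B = 0; EF_B = 12
ES_C = max(EF_A=15, EF_B=12) = 15; EF_C = 15+9 = 24
ES_D = max(EF_A=15, EF_B=12) = 15; EF_D = 15+5 = 20
ES_E = 24; EF_E = 24+4 = 28
ES_F = 24; EF_F = 24+8 = 32
ES_G = max(EF_D=20, EF_E=28, EF_F=32) = 32; EF_G = 32+6 = 38
Expected project duration μ = 38 days. Critical path: A → C → F → G.

Variance along critical path = 4.000 + 9.000 + 5.444 + 9.000 = 27.444
σ = √27.444 = 5.239 days

5.24 days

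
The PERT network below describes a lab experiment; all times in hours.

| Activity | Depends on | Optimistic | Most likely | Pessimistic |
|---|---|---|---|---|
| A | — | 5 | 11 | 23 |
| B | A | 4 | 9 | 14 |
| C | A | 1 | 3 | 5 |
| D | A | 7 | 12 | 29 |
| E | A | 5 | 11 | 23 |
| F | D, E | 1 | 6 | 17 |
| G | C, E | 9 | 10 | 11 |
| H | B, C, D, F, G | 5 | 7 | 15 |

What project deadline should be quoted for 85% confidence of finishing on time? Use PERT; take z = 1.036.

te_A = (5 + 4·11 + 23)/6 = 72/6 = 12; σ²_A = ((23−5)/6)² = 9.000
te_B = (4 + 4·9 + 14)/6 = 54/6 = 9; σ²_B = ((14−4)/6)² = 2.778
te_C = (1 + 4·3 + 5)/6 = 18/6 = 3; σ²_C = ((5−1)/6)² = 0.444
te_D = (7 + 4·12 + 29)/6 = 84/6 = 14; σ²_D = ((29−7)/6)² = 13.444
te_E = (5 + 4·11 + 23)/6 = 72/6 = 12; σ²_E = ((23−5)/6)² = 9.000
te_F = (1 + 4·6 + 17)/6 = 42/6 = 7; σ²_F = ((17−1)/6)² = 7.111
te_G = (9 + 4·10 + 11)/6 = 60/6 = 10; σ²_G = ((11−9)/6)² = 0.111
te_H = (5 + 4·7 + 15)/6 = 48/6 = 8; σ²_H = ((15−5)/6)² = 2.778

Forward pass:
ES_A = 0; EF_A = 12
ES_B = 12; EF_B = 12+9 = 21
ES_C = 12; EF_C = 12+3 = 15
ES_D = 12; EF_D = 12+14 = 26
ES_E = 12; EF_E = 12+12 = 24
ES_F = max(EF_D=26, EF_E=24) = 26; EF_F = 26+7 = 33
ES_G = max(EF_C=15, EF_E=24) = 24; EF_G = 24+10 = 34
ES_H = max(EF_B=21, EF_C=15, EF_D=26, EF_F=33, EF_G=34) = 34; EF_H = 34+8 = 42
Expected project duration μ = 42 hours. Critical path: A → E → G → H.

Variance along critical path = 9.000 + 9.000 + 0.111 + 2.778 = 20.889; σ = 4.570 hours.
D = μ + z·σ = 42 + 1.036·4.570 = 46.7 hours

46.7 hours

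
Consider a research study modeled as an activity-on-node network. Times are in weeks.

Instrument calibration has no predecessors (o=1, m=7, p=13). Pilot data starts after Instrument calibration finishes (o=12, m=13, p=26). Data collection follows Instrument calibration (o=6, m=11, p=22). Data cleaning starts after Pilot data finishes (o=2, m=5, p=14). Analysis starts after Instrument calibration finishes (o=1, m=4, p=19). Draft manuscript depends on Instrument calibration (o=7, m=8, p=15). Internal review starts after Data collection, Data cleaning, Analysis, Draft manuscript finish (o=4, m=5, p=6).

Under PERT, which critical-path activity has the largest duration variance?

te_Instrument calibration = (1 + 4·7 + 13)/6 = 42/6 = 7; σ²_Instrument calibration = ((13−1)/6)² = 4.000
te_Pilot data = (12 + 4·13 + 26)/6 = 90/6 = 15; σ²_Pilot data = ((26−12)/6)² = 5.444
te_Data collection = (6 + 4·11 + 22)/6 = 72/6 = 12; σ²_Data collection = ((22−6)/6)² = 7.111
te_Data cleaning = (2 + 4·5 + 14)/6 = 36/6 = 6; σ²_Data cleaning = ((14−2)/6)² = 4.000
te_Analysis = (1 + 4·4 + 19)/6 = 36/6 = 6; σ²_Analysis = ((19−1)/6)² = 9.000
te_Draft manuscript = (7 + 4·8 + 15)/6 = 54/6 = 9; σ²_Draft manuscript = ((15−7)/6)² = 1.778
te_Internal review = (4 + 4·5 + 6)/6 = 30/6 = 5; σ²_Internal review = ((6−4)/6)² = 0.111

Forward pass:
ES_Instrument calibration = 0; EF_Instrument calibration = 7
ES_Pilot data = 7; EF_Pilot data = 7+15 = 22
ES_Data collection = 7; EF_Data collection = 7+12 = 19
ES_Data cleaning = 22; EF_Data cleaning = 22+6 = 28
ES_Analysis = 7; EF_Analysis = 7+6 = 13
ES_Draft manuscript = 7; EF_Draft manuscript = 7+9 = 16
ES_Internal review = max(EF_Data collection=19, EF_Data cleaning=28, EF_Analysis=13, EF_Draft manuscript=16) = 28; EF_Internal review = 28+5 = 33
Expected project duration μ = 33 weeks. Critical path: Instrument calibration → Pilot data → Data cleaning → Internal review.

Variances on critical path: σ²_Instrument calibration=4.000, σ²_Pilot data=5.444, σ²_Data cleaning=4.000, σ²_Internal review=0.111.
Largest is σ²_Pilot data = 5.444.

Pilot data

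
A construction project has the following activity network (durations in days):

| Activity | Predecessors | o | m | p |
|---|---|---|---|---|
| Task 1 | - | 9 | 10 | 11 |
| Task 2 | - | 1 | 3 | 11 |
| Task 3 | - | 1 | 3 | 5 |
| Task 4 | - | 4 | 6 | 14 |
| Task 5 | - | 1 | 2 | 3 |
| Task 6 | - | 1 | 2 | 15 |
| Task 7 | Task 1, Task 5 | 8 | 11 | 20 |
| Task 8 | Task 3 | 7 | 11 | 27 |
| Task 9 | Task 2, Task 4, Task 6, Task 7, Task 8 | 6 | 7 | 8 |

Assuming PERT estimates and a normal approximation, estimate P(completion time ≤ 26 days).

te_Task 1 = (9 + 4·10 + 11)/6 = 60/6 = 10; σ²_Task 1 = ((11−9)/6)² = 0.111
te_Task 2 = (1 + 4·3 + 11)/6 = 24/6 = 4; σ²_Task 2 = ((11−1)/6)² = 2.778
te_Task 3 = (1 + 4·3 + 5)/6 = 18/6 = 3; σ²_Task 3 = ((5−1)/6)² = 0.444
te_Task 4 = (4 + 4·6 + 14)/6 = 42/6 = 7; σ²_Task 4 = ((14−4)/6)² = 2.778
te_Task 5 = (1 + 4·2 + 3)/6 = 12/6 = 2; σ²_Task 5 = ((3−1)/6)² = 0.111
te_Task 6 = (1 + 4·2 + 15)/6 = 24/6 = 4; σ²_Task 6 = ((15−1)/6)² = 5.444
te_Task 7 = (8 + 4·11 + 20)/6 = 72/6 = 12; σ²_Task 7 = ((20−8)/6)² = 4.000
te_Task 8 = (7 + 4·11 + 27)/6 = 78/6 = 13; σ²_Task 8 = ((27−7)/6)² = 11.111
te_Task 9 = (6 + 4·7 + 8)/6 = 42/6 = 7; σ²_Task 9 = ((8−6)/6)² = 0.111

Forward pass:
ES_Task 1 = 0; EF_Task 1 = 10
ES_Task 2 = 0; EF_Task 2 = 4
ES_Task 3 = 0; EF_Task 3 = 3
ES_Task 4 = 0; EF_Task 4 = 7
ES_Task 5 = 0; EF_Task 5 = 2
ES_Task 6 = 0; EF_Task 6 = 4
ES_Task 7 = max(EF_Task 1=10, EF_Task 5=2) = 10; EF_Task 7 = 10+12 = 22
ES_Task 8 = 3; EF_Task 8 = 3+13 = 16
ES_Task 9 = max(EF_Task 2=4, EF_Task 4=7, EF_Task 6=4, EF_Task 7=22, EF_Task 8=16) = 22; EF_Task 9 = 22+7 = 29
Expected project duration μ = 29 days. Critical path: Task 1 → Task 7 → Task 9.

Variance along critical path = 0.111 + 4.000 + 0.111 = 4.222; σ = √4.222 = 2.055 days.
Z = (26 − 29) / 2.055 = -1.460
P(T ≤ 26) = Φ(-1.460) ≈ 0.072

0.072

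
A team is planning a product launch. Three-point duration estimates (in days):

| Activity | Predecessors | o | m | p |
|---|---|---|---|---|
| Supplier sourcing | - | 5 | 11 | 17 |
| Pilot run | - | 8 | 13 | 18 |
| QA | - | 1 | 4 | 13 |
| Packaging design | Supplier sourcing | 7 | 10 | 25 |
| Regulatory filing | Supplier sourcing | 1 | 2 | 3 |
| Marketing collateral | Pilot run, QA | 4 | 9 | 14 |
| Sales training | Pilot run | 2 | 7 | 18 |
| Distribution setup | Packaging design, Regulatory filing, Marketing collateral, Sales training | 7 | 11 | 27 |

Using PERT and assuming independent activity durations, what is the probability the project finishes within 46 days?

te_Supplier sourcing = (5 + 4·11 + 17)/6 = 66/6 = 11; σ²_Supplier sourcing = ((17−5)/6)² = 4.000
te_Pilot run = (8 + 4·13 + 18)/6 = 78/6 = 13; σ²_Pilot run = ((18−8)/6)² = 2.778
te_QA = (1 + 4·4 + 13)/6 = 30/6 = 5; σ²_QA = ((13−1)/6)² = 4.000
te_Packaging design = (7 + 4·10 + 25)/6 = 72/6 = 12; σ²_Packaging design = ((25−7)/6)² = 9.000
te_Regulatory filing = (1 + 4·2 + 3)/6 = 12/6 = 2; σ²_Regulatory filing = ((3−1)/6)² = 0.111
te_Marketing collateral = (4 + 4·9 + 14)/6 = 54/6 = 9; σ²_Marketing collateral = ((14−4)/6)² = 2.778
te_Sales training = (2 + 4·7 + 18)/6 = 48/6 = 8; σ²_Sales training = ((18−2)/6)² = 7.111
te_Distribution setup = (7 + 4·11 + 27)/6 = 78/6 = 13; σ²_Distribution setup = ((27−7)/6)² = 11.111

Forward pass:
ES_Supplier sourcing = 0; EF_Supplier sourcing = 11
ES_Pilot run = 0; EF_Pilot run = 13
ES_QA = 0; EF_QA = 5
ES_Packaging design = 11; EF_Packaging design = 11+12 = 23
ES_Regulatory filing = 11; EF_Regulatory filing = 11+2 = 13
ES_Marketing collateral = max(EF_Pilot run=13, EF_QA=5) = 13; EF_Marketing collateral = 13+9 = 22
ES_Sales training = 13; EF_Sales training = 13+8 = 21
ES_Distribution setup = max(EF_Packaging design=23, EF_Regulatory filing=13, EF_Marketing collateral=22, EF_Sales training=21) = 23; EF_Distribution setup = 23+13 = 36
Expected project duration μ = 36 days. Critical path: Supplier sourcing → Packaging design → Distribution setup.

Variance along critical path = 4.000 + 9.000 + 11.111 = 24.111; σ = √24.111 = 4.910 days.
Z = (46 − 36) / 4.910 = 2.037
P(T ≤ 46) = Φ(2.037) ≈ 0.979

0.979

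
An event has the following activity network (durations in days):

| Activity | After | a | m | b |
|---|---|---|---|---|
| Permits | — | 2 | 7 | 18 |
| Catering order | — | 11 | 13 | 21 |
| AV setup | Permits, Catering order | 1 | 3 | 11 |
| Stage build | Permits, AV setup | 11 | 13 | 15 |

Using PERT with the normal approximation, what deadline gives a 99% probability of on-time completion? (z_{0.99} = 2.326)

te_Permits = (2 + 4·7 + 18)/6 = 48/6 = 8; σ²_Permits = ((18−2)/6)² = 7.111
te_Catering order = (11 + 4·13 + 21)/6 = 84/6 = 14; σ²_Catering order = ((21−11)/6)² = 2.778
te_AV setup = (1 + 4·3 + 11)/6 = 24/6 = 4; σ²_AV setup = ((11−1)/6)² = 2.778
te_Stage build = (11 + 4·13 + 15)/6 = 78/6 = 13; σ²_Stage build = ((15−11)/6)² = 0.444

Forward pass:
ES_Permits = 0; EF_Permits = 8
ES_Catering order = 0; EF_Catering order = 14
ES_AV setup = max(EF_Permits=8, EF_Catering order=14) = 14; EF_AV setup = 14+4 = 18
ES_Stage build = max(EF_Permits=8, EF_AV setup=18) = 18; EF_Stage build = 18+13 = 31
Expected project duration μ = 31 days. Critical path: Catering order → AV setup → Stage build.

Variance along critical path = 2.778 + 2.778 + 0.444 = 6.000; σ = 2.449 days.
D = μ + z·σ = 31 + 2.326·2.449 = 36.7 days

36.7 days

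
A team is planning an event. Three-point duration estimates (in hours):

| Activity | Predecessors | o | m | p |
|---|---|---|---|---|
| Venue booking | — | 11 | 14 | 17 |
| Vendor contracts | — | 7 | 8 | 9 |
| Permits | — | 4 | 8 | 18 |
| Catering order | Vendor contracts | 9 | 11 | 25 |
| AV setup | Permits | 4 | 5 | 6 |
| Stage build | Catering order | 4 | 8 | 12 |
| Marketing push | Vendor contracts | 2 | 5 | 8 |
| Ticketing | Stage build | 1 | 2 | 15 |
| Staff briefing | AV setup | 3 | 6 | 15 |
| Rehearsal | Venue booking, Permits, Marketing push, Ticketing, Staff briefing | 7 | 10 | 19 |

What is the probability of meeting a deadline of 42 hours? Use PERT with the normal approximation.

0.321

te_Venue booking = (11 + 4·14 + 17)/6 = 84/6 = 14; σ²_Venue booking = ((17−11)/6)² = 1.000
te_Vendor contracts = (7 + 4·8 + 9)/6 = 48/6 = 8; σ²_Vendor contracts = ((9−7)/6)² = 0.111
te_Permits = (4 + 4·8 + 18)/6 = 54/6 = 9; σ²_Permits = ((18−4)/6)² = 5.444
te_Catering order = (9 + 4·11 + 25)/6 = 78/6 = 13; σ²_Catering order = ((25−9)/6)² = 7.111
te_AV setup = (4 + 4·5 + 6)/6 = 30/6 = 5; σ²_AV setup = ((6−4)/6)² = 0.111
te_Stage build = (4 + 4·8 + 12)/6 = 48/6 = 8; σ²_Stage build = ((12−4)/6)² = 1.778
te_Marketing push = (2 + 4·5 + 8)/6 = 30/6 = 5; σ²_Marketing push = ((8−2)/6)² = 1.000
te_Ticketing = (1 + 4·2 + 15)/6 = 24/6 = 4; σ²_Ticketing = ((15−1)/6)² = 5.444
te_Staff briefing = (3 + 4·6 + 15)/6 = 42/6 = 7; σ²_Staff briefing = ((15−3)/6)² = 4.000
te_Rehearsal = (7 + 4·10 + 19)/6 = 66/6 = 11; σ²_Rehearsal = ((19−7)/6)² = 4.000

Forward pass:
ES_Venue booking = 0; EF_Venue booking = 14
ES_Vendor contracts = 0; EF_Vendor contracts = 8
ES_Permits = 0; EF_Permits = 9
ES_Catering order = 8; EF_Catering order = 8+13 = 21
ES_AV setup = 9; EF_AV setup = 9+5 = 14
ES_Stage build = 21; EF_Stage build = 21+8 = 29
ES_Marketing push = 8; EF_Marketing push = 8+5 = 13
ES_Ticketing = 29; EF_Ticketing = 29+4 = 33
ES_Staff briefing = 14; EF_Staff briefing = 14+7 = 21
ES_Rehearsal = max(EF_Venue booking=14, EF_Permits=9, EF_Marketing push=13, EF_Ticketing=33, EF_Staff briefing=21) = 33; EF_Rehearsal = 33+11 = 44
Expected project duration μ = 44 hours. Critical path: Vendor contracts → Catering order → Stage build → Ticketing → Rehearsal.

Variance along critical path = 0.111 + 7.111 + 1.778 + 5.444 + 4.000 = 18.444; σ = √18.444 = 4.295 hours.
Z = (42 − 44) / 4.295 = -0.466
P(T ≤ 42) = Φ(-0.466) ≈ 0.321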